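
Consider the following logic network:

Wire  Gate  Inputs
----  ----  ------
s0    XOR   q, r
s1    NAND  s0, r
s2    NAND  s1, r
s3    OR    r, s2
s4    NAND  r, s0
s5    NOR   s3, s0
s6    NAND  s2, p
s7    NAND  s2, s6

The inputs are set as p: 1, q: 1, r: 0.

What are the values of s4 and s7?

s0 = q XOR r = 1 XOR 0 = 1
s1 = s0 NAND r = 1 NAND 0 = 1
s2 = s1 NAND r = 1 NAND 0 = 1
s4 = r NAND s0 = 0 NAND 1 = 1
s6 = s2 NAND p = 1 NAND 1 = 0
s7 = s2 NAND s6 = 1 NAND 0 = 1

s4 = 1, s7 = 1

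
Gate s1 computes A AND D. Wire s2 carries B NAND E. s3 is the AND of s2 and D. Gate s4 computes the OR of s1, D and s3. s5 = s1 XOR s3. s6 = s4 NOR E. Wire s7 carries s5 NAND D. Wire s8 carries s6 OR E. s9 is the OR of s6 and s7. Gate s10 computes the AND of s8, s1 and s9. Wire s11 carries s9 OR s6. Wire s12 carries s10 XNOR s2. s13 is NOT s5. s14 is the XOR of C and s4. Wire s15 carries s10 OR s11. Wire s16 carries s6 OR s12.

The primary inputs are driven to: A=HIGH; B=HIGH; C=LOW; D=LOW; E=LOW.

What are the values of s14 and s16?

s14 = LOW  s16 = HIGH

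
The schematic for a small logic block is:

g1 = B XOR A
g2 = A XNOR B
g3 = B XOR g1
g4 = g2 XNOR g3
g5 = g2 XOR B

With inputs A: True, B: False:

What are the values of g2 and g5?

g2 = A XNOR B = True XNOR False = False
g5 = g2 XOR B = False XOR False = False

g2 = False, g5 = False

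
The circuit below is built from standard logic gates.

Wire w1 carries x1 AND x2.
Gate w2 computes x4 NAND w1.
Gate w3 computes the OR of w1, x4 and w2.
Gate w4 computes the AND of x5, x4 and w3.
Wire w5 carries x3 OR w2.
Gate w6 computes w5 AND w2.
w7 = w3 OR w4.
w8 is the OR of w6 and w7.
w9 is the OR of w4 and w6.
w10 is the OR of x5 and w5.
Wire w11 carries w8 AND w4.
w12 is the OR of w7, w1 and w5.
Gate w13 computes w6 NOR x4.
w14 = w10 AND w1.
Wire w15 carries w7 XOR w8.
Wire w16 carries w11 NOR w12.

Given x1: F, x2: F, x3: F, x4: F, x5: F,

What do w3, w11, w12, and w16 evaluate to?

w3 = T; w11 = F; w12 = T; w16 = F

w1 = x1 AND x2 = F AND F = F
w2 = x4 NAND w1 = F NAND F = T
w3 = w1 OR x4 OR w2 = F OR F OR T = T
w4 = x5 AND x4 AND w3 = F AND F AND T = F
w5 = x3 OR w2 = F OR T = T
w6 = w5 AND w2 = T AND T = T
w7 = w3 OR w4 = T OR F = T
w8 = w6 OR w7 = T OR T = T
w11 = w8 AND w4 = T AND F = F
w12 = w7 OR w1 OR w5 = T OR F OR T = T
w16 = w11 NOR w12 = F NOR T = F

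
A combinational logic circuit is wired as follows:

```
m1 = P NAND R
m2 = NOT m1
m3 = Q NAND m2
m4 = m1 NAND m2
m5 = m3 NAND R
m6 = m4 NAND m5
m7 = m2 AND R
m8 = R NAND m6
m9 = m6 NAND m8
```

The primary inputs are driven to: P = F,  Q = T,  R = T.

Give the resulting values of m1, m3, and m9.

m1 = T, m3 = T, m9 = T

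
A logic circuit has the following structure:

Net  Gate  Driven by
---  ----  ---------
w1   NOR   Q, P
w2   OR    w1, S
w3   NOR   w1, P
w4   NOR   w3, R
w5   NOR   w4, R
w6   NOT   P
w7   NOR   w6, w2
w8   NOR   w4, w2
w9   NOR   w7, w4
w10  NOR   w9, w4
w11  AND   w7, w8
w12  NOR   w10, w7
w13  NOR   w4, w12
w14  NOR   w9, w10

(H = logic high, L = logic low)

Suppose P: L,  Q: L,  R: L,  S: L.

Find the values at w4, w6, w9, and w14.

w4 = H, w6 = H, w9 = L, w14 = H

w1 = Q NOR P = L NOR L = H
w2 = w1 OR S = H OR L = H
w3 = w1 NOR P = H NOR L = L
w4 = w3 NOR R = L NOR L = H
w6 = NOT P = NOT L = H
w7 = w6 NOR w2 = H NOR H = L
w9 = w7 NOR w4 = L NOR H = L
w10 = w9 NOR w4 = L NOR H = L
w14 = w9 NOR w10 = L NOR L = H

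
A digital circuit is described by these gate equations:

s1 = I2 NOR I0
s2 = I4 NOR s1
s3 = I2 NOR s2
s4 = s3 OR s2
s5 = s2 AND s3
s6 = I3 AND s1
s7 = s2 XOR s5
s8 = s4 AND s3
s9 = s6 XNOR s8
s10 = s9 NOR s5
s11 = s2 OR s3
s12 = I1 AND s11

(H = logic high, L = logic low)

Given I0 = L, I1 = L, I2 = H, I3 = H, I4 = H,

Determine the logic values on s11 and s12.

s11 = L, s12 = L

s1 = I2 NOR I0 = H NOR L = L
s2 = I4 NOR s1 = H NOR L = L
s3 = I2 NOR s2 = H NOR L = L
s11 = s2 OR s3 = L OR L = L
s12 = I1 AND s11 = L AND L = L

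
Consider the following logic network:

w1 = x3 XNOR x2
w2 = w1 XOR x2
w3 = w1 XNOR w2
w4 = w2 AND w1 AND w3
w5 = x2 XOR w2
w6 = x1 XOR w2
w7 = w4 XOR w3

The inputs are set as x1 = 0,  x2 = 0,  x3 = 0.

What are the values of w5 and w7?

w5 = 1; w7 = 0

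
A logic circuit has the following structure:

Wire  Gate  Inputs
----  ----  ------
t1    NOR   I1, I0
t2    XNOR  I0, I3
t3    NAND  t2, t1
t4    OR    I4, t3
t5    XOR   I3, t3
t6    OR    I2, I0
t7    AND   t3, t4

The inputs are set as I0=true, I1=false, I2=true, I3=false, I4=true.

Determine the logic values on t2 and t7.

t1 = I1 NOR I0 = false NOR true = false
t2 = I0 XNOR I3 = true XNOR false = false
t3 = t2 NAND t1 = false NAND false = true
t4 = I4 OR t3 = true OR true = true
t7 = t3 AND t4 = true AND true = true

t2 = false  t7 = true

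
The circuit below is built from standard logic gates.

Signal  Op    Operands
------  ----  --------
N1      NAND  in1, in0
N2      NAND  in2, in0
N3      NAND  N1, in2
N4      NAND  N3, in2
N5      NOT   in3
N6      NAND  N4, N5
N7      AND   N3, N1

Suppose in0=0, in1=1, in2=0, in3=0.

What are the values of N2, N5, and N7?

N2 = 1; N5 = 1; N7 = 1

N1 = in1 NAND in0 = 1 NAND 0 = 1
N2 = in2 NAND in0 = 0 NAND 0 = 1
N3 = N1 NAND in2 = 1 NAND 0 = 1
N5 = NOT in3 = NOT 0 = 1
N7 = N3 AND N1 = 1 AND 1 = 1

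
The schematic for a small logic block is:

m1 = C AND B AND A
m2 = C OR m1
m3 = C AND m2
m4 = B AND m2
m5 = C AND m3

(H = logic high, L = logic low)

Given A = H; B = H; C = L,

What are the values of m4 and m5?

m4 = L, m5 = L

m1 = C AND B AND A = L AND H AND H = L
m2 = C OR m1 = L OR L = L
m3 = C AND m2 = L AND L = L
m4 = B AND m2 = H AND L = L
m5 = C AND m3 = L AND L = L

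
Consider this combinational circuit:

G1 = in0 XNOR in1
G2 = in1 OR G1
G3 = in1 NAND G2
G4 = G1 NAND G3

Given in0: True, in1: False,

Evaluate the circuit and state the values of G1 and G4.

G1 = False, G4 = True

G1 = in0 XNOR in1 = True XNOR False = False
G2 = in1 OR G1 = False OR False = False
G3 = in1 NAND G2 = False NAND False = True
G4 = G1 NAND G3 = False NAND True = True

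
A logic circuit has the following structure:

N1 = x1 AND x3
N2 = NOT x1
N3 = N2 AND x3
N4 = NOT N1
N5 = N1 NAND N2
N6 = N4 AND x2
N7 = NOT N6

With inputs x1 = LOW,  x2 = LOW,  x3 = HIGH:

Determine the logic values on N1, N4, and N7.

N1 = x1 AND x3 = LOW AND HIGH = LOW
N4 = NOT N1 = NOT LOW = HIGH
N6 = N4 AND x2 = HIGH AND LOW = LOW
N7 = NOT N6 = NOT LOW = HIGH

N1 = LOW, N4 = HIGH, N7 = HIGH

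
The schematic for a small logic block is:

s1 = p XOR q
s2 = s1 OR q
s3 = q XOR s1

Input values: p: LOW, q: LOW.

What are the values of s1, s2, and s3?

s1 = LOW, s2 = LOW, s3 = LOW

s1 = p XOR q = LOW XOR LOW = LOW
s2 = s1 OR q = LOW OR LOW = LOW
s3 = q XOR s1 = LOW XOR LOW = LOW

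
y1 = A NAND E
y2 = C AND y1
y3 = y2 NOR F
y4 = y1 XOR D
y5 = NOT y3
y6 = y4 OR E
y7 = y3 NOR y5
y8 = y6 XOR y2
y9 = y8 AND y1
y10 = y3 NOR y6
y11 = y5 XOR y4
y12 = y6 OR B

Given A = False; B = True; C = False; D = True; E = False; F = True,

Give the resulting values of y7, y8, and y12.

y1 = A NAND E = False NAND False = True
y2 = C AND y1 = False AND True = False
y3 = y2 NOR F = False NOR True = False
y4 = y1 XOR D = True XOR True = False
y5 = NOT y3 = NOT False = True
y6 = y4 OR E = False OR False = False
y7 = y3 NOR y5 = False NOR True = False
y8 = y6 XOR y2 = False XOR False = False
y12 = y6 OR B = False OR True = True

y7 = False, y8 = False, y12 = True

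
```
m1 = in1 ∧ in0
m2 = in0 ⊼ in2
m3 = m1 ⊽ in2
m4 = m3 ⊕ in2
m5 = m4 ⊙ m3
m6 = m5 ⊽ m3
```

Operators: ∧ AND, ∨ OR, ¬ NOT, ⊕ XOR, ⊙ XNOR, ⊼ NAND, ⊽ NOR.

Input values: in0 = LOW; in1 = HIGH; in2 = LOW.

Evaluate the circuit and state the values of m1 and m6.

m1 = LOW, m6 = LOW

m1 = in1 AND in0 = HIGH AND LOW = LOW
m3 = m1 NOR in2 = LOW NOR LOW = HIGH
m4 = m3 XOR in2 = HIGH XOR LOW = HIGH
m5 = m4 XNOR m3 = HIGH XNOR HIGH = HIGH
m6 = m5 NOR m3 = HIGH NOR HIGH = LOW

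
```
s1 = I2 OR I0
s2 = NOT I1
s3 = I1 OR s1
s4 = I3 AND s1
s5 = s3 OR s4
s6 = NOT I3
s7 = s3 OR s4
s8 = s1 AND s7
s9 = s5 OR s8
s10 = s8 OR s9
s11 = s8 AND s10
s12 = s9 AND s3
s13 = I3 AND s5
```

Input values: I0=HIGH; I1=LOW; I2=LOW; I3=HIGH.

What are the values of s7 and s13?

s7 = HIGH; s13 = HIGH

s1 = I2 OR I0 = LOW OR HIGH = HIGH
s3 = I1 OR s1 = LOW OR HIGH = HIGH
s4 = I3 AND s1 = HIGH AND HIGH = HIGH
s5 = s3 OR s4 = HIGH OR HIGH = HIGH
s7 = s3 OR s4 = HIGH OR HIGH = HIGH
s13 = I3 AND s5 = HIGH AND HIGH = HIGH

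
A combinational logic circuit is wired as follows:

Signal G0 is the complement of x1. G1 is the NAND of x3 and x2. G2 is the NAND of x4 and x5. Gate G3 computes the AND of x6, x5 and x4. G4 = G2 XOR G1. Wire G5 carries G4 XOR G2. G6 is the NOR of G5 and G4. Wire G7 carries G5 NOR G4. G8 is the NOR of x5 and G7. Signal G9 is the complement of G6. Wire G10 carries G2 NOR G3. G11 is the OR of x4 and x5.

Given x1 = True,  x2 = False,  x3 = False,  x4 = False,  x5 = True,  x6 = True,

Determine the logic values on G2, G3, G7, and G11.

G2 = True, G3 = False, G7 = False, G11 = True

G1 = x3 NAND x2 = False NAND False = True
G2 = x4 NAND x5 = False NAND True = True
G3 = x6 AND x5 AND x4 = True AND True AND False = False
G4 = G2 XOR G1 = True XOR True = False
G5 = G4 XOR G2 = False XOR True = True
G7 = G5 NOR G4 = True NOR False = False
G11 = x4 OR x5 = False OR True = True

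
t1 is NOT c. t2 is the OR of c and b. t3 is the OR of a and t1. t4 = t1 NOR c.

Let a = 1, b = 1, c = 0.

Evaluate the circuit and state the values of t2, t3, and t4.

t2 = 1; t3 = 1; t4 = 0

t1 = NOT c = NOT 0 = 1
t2 = c OR b = 0 OR 1 = 1
t3 = a OR t1 = 1 OR 1 = 1
t4 = t1 NOR c = 1 NOR 0 = 0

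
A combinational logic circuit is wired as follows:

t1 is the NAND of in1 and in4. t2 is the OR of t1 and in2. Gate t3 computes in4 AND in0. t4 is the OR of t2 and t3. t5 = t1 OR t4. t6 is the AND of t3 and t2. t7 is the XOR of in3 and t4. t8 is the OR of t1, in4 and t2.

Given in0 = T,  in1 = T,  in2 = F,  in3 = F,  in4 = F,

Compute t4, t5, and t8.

t4 = T, t5 = T, t8 = T

t1 = in1 NAND in4 = T NAND F = T
t2 = t1 OR in2 = T OR F = T
t3 = in4 AND in0 = F AND T = F
t4 = t2 OR t3 = T OR F = T
t5 = t1 OR t4 = T OR T = T
t8 = t1 OR in4 OR t2 = T OR F OR T = T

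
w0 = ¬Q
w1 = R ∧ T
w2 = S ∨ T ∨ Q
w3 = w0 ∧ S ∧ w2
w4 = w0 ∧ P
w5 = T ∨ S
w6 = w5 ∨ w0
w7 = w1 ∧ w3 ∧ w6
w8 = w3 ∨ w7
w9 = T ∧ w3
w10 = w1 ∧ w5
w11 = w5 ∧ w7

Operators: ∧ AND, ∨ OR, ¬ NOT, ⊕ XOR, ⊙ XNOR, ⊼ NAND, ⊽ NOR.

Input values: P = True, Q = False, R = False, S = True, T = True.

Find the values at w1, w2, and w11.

w1 = False, w2 = True, w11 = False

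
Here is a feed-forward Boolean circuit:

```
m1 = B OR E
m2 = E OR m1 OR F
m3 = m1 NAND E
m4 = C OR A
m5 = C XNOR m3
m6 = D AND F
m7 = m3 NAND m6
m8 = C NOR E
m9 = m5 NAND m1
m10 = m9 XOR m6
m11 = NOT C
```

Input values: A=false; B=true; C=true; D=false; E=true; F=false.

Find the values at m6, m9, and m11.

m6 = false  m9 = true  m11 = false

m1 = B OR E = true OR true = true
m3 = m1 NAND E = true NAND true = false
m5 = C XNOR m3 = true XNOR false = false
m6 = D AND F = false AND false = false
m9 = m5 NAND m1 = false NAND true = true
m11 = NOT C = NOT true = false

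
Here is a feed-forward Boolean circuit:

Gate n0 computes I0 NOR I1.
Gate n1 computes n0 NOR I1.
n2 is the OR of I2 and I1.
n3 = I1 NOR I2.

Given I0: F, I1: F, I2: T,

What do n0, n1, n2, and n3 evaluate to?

n0 = T; n1 = F; n2 = T; n3 = F

n0 = I0 NOR I1 = F NOR F = T
n1 = n0 NOR I1 = T NOR F = F
n2 = I2 OR I1 = T OR F = T
n3 = I1 NOR I2 = F NOR T = F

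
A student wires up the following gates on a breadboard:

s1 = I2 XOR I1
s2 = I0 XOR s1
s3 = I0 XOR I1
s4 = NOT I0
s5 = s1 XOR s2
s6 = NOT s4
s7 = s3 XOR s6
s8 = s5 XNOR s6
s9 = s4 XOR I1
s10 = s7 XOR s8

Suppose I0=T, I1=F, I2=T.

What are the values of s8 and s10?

s1 = I2 XOR I1 = T XOR F = T
s2 = I0 XOR s1 = T XOR T = F
s3 = I0 XOR I1 = T XOR F = T
s4 = NOT I0 = NOT T = F
s5 = s1 XOR s2 = T XOR F = T
s6 = NOT s4 = NOT F = T
s7 = s3 XOR s6 = T XOR T = F
s8 = s5 XNOR s6 = T XNOR T = T
s10 = s7 XOR s8 = F XOR T = T

s8 = T, s10 = T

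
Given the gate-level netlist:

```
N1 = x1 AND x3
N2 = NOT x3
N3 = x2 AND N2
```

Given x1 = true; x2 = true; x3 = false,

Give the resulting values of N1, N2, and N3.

N1 = false, N2 = true, N3 = true

N1 = x1 AND x3 = true AND false = false
N2 = NOT x3 = NOT false = true
N3 = x2 AND N2 = true AND true = true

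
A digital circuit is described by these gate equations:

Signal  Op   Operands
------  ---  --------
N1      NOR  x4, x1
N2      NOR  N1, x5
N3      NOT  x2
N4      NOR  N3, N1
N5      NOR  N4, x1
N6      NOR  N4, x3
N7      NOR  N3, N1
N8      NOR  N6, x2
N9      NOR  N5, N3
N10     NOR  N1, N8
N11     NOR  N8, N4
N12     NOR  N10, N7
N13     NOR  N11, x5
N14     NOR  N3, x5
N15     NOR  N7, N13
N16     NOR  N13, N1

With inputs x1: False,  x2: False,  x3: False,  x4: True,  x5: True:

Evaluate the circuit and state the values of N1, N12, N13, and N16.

N1 = x4 NOR x1 = True NOR False = False
N3 = NOT x2 = NOT False = True
N4 = N3 NOR N1 = True NOR False = False
N6 = N4 NOR x3 = False NOR False = True
N7 = N3 NOR N1 = True NOR False = False
N8 = N6 NOR x2 = True NOR False = False
N10 = N1 NOR N8 = False NOR False = True
N11 = N8 NOR N4 = False NOR False = True
N12 = N10 NOR N7 = True NOR False = False
N13 = N11 NOR x5 = True NOR True = False
N16 = N13 NOR N1 = False NOR False = True

N1 = False, N12 = False, N13 = False, N16 = True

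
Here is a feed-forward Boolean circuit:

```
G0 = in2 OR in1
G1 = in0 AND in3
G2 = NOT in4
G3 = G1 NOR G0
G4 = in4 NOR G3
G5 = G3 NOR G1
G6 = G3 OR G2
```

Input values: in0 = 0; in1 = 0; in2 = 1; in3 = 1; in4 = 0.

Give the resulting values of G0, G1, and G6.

G0 = 1; G1 = 0; G6 = 1

G0 = in2 OR in1 = 1 OR 0 = 1
G1 = in0 AND in3 = 0 AND 1 = 0
G2 = NOT in4 = NOT 0 = 1
G3 = G1 NOR G0 = 0 NOR 1 = 0
G6 = G3 OR G2 = 0 OR 1 = 1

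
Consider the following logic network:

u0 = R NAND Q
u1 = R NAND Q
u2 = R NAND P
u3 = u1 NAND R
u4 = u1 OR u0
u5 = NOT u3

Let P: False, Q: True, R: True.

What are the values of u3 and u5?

u3 = True, u5 = False

u1 = R NAND Q = True NAND True = False
u3 = u1 NAND R = False NAND True = True
u5 = NOT u3 = NOT True = False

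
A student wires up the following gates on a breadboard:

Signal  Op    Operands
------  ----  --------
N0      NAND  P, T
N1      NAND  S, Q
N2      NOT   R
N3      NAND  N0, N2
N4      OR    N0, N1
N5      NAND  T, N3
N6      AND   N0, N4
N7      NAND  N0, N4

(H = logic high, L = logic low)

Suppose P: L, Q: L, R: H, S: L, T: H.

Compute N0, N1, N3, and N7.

N0 = P NAND T = L NAND H = H
N1 = S NAND Q = L NAND L = H
N2 = NOT R = NOT H = L
N3 = N0 NAND N2 = H NAND L = H
N4 = N0 OR N1 = H OR H = H
N7 = N0 NAND N4 = H NAND H = L

N0 = H, N1 = H, N3 = H, N7 = L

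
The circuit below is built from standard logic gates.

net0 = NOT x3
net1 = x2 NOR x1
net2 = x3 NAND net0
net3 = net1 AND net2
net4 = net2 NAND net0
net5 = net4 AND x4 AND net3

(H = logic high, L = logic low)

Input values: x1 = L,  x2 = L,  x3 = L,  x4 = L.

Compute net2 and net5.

net2 = H  net5 = L

net0 = NOT x3 = NOT L = H
net1 = x2 NOR x1 = L NOR L = H
net2 = x3 NAND net0 = L NAND H = H
net3 = net1 AND net2 = H AND H = H
net4 = net2 NAND net0 = H NAND H = L
net5 = net4 AND x4 AND net3 = L AND L AND H = L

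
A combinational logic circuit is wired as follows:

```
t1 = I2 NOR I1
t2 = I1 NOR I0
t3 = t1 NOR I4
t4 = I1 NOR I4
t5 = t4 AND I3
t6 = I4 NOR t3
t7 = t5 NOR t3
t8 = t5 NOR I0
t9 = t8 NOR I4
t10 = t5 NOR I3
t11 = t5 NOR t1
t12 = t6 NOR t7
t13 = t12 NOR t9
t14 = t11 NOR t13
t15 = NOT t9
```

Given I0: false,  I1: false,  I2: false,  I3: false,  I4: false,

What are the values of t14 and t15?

t14 = false, t15 = true

t1 = I2 NOR I1 = false NOR false = true
t3 = t1 NOR I4 = true NOR false = false
t4 = I1 NOR I4 = false NOR false = true
t5 = t4 AND I3 = true AND false = false
t6 = I4 NOR t3 = false NOR false = true
t7 = t5 NOR t3 = false NOR false = true
t8 = t5 NOR I0 = false NOR false = true
t9 = t8 NOR I4 = true NOR false = false
t11 = t5 NOR t1 = false NOR true = false
t12 = t6 NOR t7 = true NOR true = false
t13 = t12 NOR t9 = false NOR false = true
t14 = t11 NOR t13 = false NOR true = false
t15 = NOT t9 = NOT false = true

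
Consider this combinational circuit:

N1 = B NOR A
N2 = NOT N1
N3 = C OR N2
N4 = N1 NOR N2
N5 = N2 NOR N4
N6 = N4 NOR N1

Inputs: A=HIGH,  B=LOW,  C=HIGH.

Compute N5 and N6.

N1 = B NOR A = LOW NOR HIGH = LOW
N2 = NOT N1 = NOT LOW = HIGH
N4 = N1 NOR N2 = LOW NOR HIGH = LOW
N5 = N2 NOR N4 = HIGH NOR LOW = LOW
N6 = N4 NOR N1 = LOW NOR LOW = HIGH

N5 = LOW; N6 = HIGH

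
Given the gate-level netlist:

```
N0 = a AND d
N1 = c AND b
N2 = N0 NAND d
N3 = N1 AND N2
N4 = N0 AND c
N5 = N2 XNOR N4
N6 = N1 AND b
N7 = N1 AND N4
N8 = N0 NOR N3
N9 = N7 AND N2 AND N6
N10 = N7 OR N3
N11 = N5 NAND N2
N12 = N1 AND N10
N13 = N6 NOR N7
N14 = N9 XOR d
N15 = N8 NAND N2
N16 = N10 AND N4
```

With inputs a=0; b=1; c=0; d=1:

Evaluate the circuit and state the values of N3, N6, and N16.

N0 = a AND d = 0 AND 1 = 0
N1 = c AND b = 0 AND 1 = 0
N2 = N0 NAND d = 0 NAND 1 = 1
N3 = N1 AND N2 = 0 AND 1 = 0
N4 = N0 AND c = 0 AND 0 = 0
N6 = N1 AND b = 0 AND 1 = 0
N7 = N1 AND N4 = 0 AND 0 = 0
N10 = N7 OR N3 = 0 OR 0 = 0
N16 = N10 AND N4 = 0 AND 0 = 0

N3 = 0, N6 = 0, N16 = 0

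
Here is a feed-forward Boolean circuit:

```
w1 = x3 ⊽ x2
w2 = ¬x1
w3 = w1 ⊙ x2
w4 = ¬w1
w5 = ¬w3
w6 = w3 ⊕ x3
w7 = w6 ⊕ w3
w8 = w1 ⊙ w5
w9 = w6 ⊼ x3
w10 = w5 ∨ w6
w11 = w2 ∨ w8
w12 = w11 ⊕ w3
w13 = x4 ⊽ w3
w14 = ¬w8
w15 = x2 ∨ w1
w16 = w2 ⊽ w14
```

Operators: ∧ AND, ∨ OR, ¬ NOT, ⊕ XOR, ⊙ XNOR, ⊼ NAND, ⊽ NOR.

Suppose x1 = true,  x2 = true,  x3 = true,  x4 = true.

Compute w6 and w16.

w6 = true, w16 = false

w1 = x3 NOR x2 = true NOR true = false
w2 = NOT x1 = NOT true = false
w3 = w1 XNOR x2 = false XNOR true = false
w5 = NOT w3 = NOT false = true
w6 = w3 XOR x3 = false XOR true = true
w8 = w1 XNOR w5 = false XNOR true = false
w14 = NOT w8 = NOT false = true
w16 = w2 NOR w14 = false NOR true = false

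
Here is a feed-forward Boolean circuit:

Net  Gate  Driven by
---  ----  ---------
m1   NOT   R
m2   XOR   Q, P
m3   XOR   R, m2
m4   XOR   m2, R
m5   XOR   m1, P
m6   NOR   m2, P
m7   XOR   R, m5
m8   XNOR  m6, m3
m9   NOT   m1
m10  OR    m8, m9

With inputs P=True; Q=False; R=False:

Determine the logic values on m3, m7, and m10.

m1 = NOT R = NOT False = True
m2 = Q XOR P = False XOR True = True
m3 = R XOR m2 = False XOR True = True
m5 = m1 XOR P = True XOR True = False
m6 = m2 NOR P = True NOR True = False
m7 = R XOR m5 = False XOR False = False
m8 = m6 XNOR m3 = False XNOR True = False
m9 = NOT m1 = NOT True = False
m10 = m8 OR m9 = False OR False = False

m3 = True, m7 = False, m10 = False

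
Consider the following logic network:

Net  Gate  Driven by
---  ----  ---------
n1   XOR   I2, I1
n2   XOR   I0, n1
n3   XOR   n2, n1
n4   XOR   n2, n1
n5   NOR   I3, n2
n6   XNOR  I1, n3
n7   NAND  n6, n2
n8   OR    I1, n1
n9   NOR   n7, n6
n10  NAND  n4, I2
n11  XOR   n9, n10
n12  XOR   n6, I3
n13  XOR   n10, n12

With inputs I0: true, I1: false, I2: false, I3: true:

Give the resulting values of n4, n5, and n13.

n4 = true, n5 = false, n13 = false

n1 = I2 XOR I1 = false XOR false = false
n2 = I0 XOR n1 = true XOR false = true
n3 = n2 XOR n1 = true XOR false = true
n4 = n2 XOR n1 = true XOR false = true
n5 = I3 NOR n2 = true NOR true = false
n6 = I1 XNOR n3 = false XNOR true = false
n10 = n4 NAND I2 = true NAND false = true
n12 = n6 XOR I3 = false XOR true = true
n13 = n10 XOR n12 = true XOR true = false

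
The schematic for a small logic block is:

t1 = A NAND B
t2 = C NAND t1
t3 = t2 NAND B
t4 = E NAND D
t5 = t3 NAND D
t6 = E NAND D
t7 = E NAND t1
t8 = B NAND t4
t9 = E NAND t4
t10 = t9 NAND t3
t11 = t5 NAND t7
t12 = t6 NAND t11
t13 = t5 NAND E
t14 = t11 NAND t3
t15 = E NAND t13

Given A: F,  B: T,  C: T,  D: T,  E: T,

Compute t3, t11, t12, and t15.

t3 = T  t11 = T  t12 = T  t15 = F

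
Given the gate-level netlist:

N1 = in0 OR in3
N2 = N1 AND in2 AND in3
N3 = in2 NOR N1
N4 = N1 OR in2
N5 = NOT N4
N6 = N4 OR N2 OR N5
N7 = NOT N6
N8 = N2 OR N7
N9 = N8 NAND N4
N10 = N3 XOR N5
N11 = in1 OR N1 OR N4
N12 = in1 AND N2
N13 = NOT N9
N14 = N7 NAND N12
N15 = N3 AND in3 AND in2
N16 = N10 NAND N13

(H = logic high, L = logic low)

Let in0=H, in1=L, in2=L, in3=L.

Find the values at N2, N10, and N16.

N2 = L, N10 = L, N16 = H

N1 = in0 OR in3 = H OR L = H
N2 = N1 AND in2 AND in3 = H AND L AND L = L
N3 = in2 NOR N1 = L NOR H = L
N4 = N1 OR in2 = H OR L = H
N5 = NOT N4 = NOT H = L
N6 = N4 OR N2 OR N5 = H OR L OR L = H
N7 = NOT N6 = NOT H = L
N8 = N2 OR N7 = L OR L = L
N9 = N8 NAND N4 = L NAND H = H
N10 = N3 XOR N5 = L XOR L = L
N13 = NOT N9 = NOT H = L
N16 = N10 NAND N13 = L NAND L = H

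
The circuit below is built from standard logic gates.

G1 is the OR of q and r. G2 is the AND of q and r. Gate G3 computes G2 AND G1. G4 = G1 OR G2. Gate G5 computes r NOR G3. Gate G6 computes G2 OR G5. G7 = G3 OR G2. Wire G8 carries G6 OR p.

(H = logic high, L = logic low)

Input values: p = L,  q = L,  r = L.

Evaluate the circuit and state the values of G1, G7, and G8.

G1 = L; G7 = L; G8 = H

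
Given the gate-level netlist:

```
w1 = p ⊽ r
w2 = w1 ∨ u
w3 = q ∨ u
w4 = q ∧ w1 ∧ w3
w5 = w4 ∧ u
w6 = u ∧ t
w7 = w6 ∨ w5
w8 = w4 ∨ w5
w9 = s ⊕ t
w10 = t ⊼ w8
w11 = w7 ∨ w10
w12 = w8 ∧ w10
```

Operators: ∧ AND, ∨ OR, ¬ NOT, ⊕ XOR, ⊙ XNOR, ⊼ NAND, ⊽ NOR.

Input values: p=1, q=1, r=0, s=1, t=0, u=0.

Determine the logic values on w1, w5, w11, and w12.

w1 = p NOR r = 1 NOR 0 = 0
w3 = q OR u = 1 OR 0 = 1
w4 = q AND w1 AND w3 = 1 AND 0 AND 1 = 0
w5 = w4 AND u = 0 AND 0 = 0
w6 = u AND t = 0 AND 0 = 0
w7 = w6 OR w5 = 0 OR 0 = 0
w8 = w4 OR w5 = 0 OR 0 = 0
w10 = t NAND w8 = 0 NAND 0 = 1
w11 = w7 OR w10 = 0 OR 1 = 1
w12 = w8 AND w10 = 0 AND 1 = 0

w1 = 0, w5 = 0, w11 = 1, w12 = 0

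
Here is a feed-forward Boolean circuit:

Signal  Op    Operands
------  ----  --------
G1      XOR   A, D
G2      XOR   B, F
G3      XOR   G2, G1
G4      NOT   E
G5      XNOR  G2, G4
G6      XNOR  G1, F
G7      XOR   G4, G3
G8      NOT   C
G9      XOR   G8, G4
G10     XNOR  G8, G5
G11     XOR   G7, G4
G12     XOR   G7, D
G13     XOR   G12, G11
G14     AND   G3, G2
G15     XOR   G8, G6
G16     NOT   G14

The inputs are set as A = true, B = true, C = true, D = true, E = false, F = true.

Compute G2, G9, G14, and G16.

G2 = false; G9 = true; G14 = false; G16 = true

G1 = A XOR D = true XOR true = false
G2 = B XOR F = true XOR true = false
G3 = G2 XOR G1 = false XOR false = false
G4 = NOT E = NOT false = true
G8 = NOT C = NOT true = false
G9 = G8 XOR G4 = false XOR true = true
G14 = G3 AND G2 = false AND false = false
G16 = NOT G14 = NOT false = true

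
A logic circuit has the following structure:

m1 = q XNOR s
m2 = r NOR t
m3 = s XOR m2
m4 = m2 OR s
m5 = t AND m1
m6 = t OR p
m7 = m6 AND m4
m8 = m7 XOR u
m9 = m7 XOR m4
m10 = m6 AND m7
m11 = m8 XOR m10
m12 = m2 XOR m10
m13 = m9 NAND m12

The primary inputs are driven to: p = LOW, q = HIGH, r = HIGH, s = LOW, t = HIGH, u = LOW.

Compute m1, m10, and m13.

m1 = LOW  m10 = LOW  m13 = HIGH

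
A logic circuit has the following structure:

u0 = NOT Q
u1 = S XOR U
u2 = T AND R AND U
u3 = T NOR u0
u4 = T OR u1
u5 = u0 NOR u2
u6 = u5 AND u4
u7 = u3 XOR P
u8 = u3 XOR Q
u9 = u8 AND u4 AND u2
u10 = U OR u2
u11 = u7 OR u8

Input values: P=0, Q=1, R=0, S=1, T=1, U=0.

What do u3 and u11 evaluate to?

u0 = NOT Q = NOT 1 = 0
u3 = T NOR u0 = 1 NOR 0 = 0
u7 = u3 XOR P = 0 XOR 0 = 0
u8 = u3 XOR Q = 0 XOR 1 = 1
u11 = u7 OR u8 = 0 OR 1 = 1

u3 = 0  u11 = 1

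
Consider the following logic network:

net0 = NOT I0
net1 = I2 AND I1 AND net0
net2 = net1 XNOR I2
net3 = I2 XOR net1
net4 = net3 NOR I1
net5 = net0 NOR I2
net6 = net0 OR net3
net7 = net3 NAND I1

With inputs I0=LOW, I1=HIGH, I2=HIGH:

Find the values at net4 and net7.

net4 = LOW  net7 = HIGH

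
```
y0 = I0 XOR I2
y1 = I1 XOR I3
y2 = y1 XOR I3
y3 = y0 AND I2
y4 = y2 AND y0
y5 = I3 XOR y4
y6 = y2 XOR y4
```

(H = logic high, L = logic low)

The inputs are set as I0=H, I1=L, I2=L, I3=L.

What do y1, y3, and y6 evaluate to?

y0 = I0 XOR I2 = H XOR L = H
y1 = I1 XOR I3 = L XOR L = L
y2 = y1 XOR I3 = L XOR L = L
y3 = y0 AND I2 = H AND L = L
y4 = y2 AND y0 = L AND H = L
y6 = y2 XOR y4 = L XOR L = L

y1 = L  y3 = L  y6 = L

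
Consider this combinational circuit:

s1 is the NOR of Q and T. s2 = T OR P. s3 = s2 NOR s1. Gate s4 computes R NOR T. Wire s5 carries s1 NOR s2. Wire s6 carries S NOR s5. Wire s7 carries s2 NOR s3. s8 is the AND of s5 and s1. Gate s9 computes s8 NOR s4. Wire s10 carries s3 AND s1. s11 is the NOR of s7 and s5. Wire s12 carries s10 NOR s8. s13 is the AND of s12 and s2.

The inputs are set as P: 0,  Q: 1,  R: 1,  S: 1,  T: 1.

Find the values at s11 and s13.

s11 = 1, s13 = 1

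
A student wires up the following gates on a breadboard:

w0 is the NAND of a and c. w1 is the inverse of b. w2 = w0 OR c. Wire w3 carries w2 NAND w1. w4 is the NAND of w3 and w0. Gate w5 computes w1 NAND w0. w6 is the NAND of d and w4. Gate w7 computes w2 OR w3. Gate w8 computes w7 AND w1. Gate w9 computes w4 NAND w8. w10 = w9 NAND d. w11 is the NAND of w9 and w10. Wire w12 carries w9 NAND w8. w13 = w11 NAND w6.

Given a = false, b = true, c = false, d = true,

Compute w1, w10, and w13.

w1 = false  w10 = false  w13 = false

w0 = a NAND c = false NAND false = true
w1 = NOT b = NOT true = false
w2 = w0 OR c = true OR false = true
w3 = w2 NAND w1 = true NAND false = true
w4 = w3 NAND w0 = true NAND true = false
w6 = d NAND w4 = true NAND false = true
w7 = w2 OR w3 = true OR true = true
w8 = w7 AND w1 = true AND false = false
w9 = w4 NAND w8 = false NAND false = true
w10 = w9 NAND d = true NAND true = false
w11 = w9 NAND w10 = true NAND false = true
w13 = w11 NAND w6 = true NAND true = false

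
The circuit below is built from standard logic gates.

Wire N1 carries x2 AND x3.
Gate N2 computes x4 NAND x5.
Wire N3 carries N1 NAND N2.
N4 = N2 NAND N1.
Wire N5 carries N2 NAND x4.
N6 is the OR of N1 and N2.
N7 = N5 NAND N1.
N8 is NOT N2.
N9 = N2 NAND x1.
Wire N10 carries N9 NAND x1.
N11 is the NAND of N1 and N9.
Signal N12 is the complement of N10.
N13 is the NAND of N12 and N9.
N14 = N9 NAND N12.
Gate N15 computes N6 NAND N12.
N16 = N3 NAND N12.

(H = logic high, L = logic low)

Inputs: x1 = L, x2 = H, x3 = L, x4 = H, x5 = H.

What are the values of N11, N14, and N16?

N11 = H, N14 = H, N16 = H

N1 = x2 AND x3 = H AND L = L
N2 = x4 NAND x5 = H NAND H = L
N3 = N1 NAND N2 = L NAND L = H
N9 = N2 NAND x1 = L NAND L = H
N10 = N9 NAND x1 = H NAND L = H
N11 = N1 NAND N9 = L NAND H = H
N12 = NOT N10 = NOT H = L
N14 = N9 NAND N12 = H NAND L = H
N16 = N3 NAND N12 = H NAND L = H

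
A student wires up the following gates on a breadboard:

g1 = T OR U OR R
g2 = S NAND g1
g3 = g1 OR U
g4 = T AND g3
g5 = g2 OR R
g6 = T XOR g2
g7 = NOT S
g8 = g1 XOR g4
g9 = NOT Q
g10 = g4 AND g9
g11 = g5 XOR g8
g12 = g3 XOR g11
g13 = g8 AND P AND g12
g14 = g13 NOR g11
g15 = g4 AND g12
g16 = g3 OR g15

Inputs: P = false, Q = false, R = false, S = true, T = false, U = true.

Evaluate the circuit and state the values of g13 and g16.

g1 = T OR U OR R = false OR true OR false = true
g2 = S NAND g1 = true NAND true = false
g3 = g1 OR U = true OR true = true
g4 = T AND g3 = false AND true = false
g5 = g2 OR R = false OR false = false
g8 = g1 XOR g4 = true XOR false = true
g11 = g5 XOR g8 = false XOR true = true
g12 = g3 XOR g11 = true XOR true = false
g13 = g8 AND P AND g12 = true AND false AND false = false
g15 = g4 AND g12 = false AND false = false
g16 = g3 OR g15 = true OR false = true

g13 = false  g16 = true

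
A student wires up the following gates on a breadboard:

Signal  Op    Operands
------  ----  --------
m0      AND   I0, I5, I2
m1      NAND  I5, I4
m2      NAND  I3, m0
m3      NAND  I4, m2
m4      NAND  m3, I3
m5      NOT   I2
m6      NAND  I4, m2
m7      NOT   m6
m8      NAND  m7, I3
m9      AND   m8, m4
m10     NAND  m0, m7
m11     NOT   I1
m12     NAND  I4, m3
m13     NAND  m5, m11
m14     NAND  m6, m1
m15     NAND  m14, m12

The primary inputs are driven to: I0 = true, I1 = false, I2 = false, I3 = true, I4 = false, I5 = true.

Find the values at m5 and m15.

m0 = I0 AND I5 AND I2 = true AND true AND false = false
m1 = I5 NAND I4 = true NAND false = true
m2 = I3 NAND m0 = true NAND false = true
m3 = I4 NAND m2 = false NAND true = true
m5 = NOT I2 = NOT false = true
m6 = I4 NAND m2 = false NAND true = true
m12 = I4 NAND m3 = false NAND true = true
m14 = m6 NAND m1 = true NAND true = false
m15 = m14 NAND m12 = false NAND true = true

m5 = true  m15 = true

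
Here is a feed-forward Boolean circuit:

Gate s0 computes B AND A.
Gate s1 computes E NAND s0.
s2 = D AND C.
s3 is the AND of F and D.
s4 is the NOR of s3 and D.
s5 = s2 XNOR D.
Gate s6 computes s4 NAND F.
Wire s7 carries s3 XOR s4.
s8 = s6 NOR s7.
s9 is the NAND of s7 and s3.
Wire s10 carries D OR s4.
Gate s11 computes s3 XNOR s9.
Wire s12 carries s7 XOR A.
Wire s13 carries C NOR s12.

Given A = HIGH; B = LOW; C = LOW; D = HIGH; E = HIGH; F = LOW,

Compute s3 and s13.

s3 = F AND D = LOW AND HIGH = LOW
s4 = s3 NOR D = LOW NOR HIGH = LOW
s7 = s3 XOR s4 = LOW XOR LOW = LOW
s12 = s7 XOR A = LOW XOR HIGH = HIGH
s13 = C NOR s12 = LOW NOR HIGH = LOW

s3 = LOW, s13 = LOW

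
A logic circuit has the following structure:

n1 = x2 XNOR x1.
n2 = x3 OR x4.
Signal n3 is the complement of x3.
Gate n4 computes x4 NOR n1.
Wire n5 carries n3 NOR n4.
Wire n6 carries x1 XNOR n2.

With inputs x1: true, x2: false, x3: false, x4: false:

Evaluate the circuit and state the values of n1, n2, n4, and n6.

n1 = x2 XNOR x1 = false XNOR true = false
n2 = x3 OR x4 = false OR false = false
n4 = x4 NOR n1 = false NOR false = true
n6 = x1 XNOR n2 = true XNOR false = false

n1 = false, n2 = false, n4 = true, n6 = false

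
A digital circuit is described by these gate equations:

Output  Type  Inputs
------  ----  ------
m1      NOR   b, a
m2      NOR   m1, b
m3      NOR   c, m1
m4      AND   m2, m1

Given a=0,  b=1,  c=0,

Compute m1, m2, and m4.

m1 = b NOR a = 1 NOR 0 = 0
m2 = m1 NOR b = 0 NOR 1 = 0
m4 = m2 AND m1 = 0 AND 0 = 0

m1 = 0, m2 = 0, m4 = 0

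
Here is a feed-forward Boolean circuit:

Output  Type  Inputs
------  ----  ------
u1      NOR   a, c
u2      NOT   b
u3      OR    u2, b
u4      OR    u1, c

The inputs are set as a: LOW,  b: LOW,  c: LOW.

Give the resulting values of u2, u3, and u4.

u1 = a NOR c = LOW NOR LOW = HIGH
u2 = NOT b = NOT LOW = HIGH
u3 = u2 OR b = HIGH OR LOW = HIGH
u4 = u1 OR c = HIGH OR LOW = HIGH

u2 = HIGH, u3 = HIGH, u4 = HIGH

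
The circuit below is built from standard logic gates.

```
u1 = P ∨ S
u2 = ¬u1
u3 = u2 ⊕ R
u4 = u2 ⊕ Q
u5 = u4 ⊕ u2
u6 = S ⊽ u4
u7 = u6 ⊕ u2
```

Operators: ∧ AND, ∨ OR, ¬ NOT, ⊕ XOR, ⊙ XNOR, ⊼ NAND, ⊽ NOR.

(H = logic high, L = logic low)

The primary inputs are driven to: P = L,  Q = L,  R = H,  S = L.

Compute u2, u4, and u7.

u2 = H, u4 = H, u7 = H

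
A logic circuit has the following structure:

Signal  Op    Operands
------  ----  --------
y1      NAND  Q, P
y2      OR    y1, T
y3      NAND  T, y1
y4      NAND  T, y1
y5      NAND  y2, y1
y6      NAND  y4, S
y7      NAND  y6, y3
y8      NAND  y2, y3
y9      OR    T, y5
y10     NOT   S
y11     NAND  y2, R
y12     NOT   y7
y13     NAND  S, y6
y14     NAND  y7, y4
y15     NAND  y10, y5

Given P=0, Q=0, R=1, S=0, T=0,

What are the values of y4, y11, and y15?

y4 = 1; y11 = 0; y15 = 1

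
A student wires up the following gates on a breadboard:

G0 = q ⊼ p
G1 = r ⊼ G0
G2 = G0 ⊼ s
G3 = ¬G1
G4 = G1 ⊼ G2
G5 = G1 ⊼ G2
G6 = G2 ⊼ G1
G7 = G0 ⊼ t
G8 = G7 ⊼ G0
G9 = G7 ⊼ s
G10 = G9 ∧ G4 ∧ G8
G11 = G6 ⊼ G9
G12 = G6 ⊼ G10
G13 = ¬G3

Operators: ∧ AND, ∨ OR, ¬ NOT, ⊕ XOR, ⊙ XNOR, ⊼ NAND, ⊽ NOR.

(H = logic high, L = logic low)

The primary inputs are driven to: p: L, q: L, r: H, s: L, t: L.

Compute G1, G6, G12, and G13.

G0 = q NAND p = L NAND L = H
G1 = r NAND G0 = H NAND H = L
G2 = G0 NAND s = H NAND L = H
G3 = NOT G1 = NOT L = H
G4 = G1 NAND G2 = L NAND H = H
G6 = G2 NAND G1 = H NAND L = H
G7 = G0 NAND t = H NAND L = H
G8 = G7 NAND G0 = H NAND H = L
G9 = G7 NAND s = H NAND L = H
G10 = G9 AND G4 AND G8 = H AND H AND L = L
G12 = G6 NAND G10 = H NAND L = H
G13 = NOT G3 = NOT H = L

G1 = L; G6 = H; G12 = H; G13 = L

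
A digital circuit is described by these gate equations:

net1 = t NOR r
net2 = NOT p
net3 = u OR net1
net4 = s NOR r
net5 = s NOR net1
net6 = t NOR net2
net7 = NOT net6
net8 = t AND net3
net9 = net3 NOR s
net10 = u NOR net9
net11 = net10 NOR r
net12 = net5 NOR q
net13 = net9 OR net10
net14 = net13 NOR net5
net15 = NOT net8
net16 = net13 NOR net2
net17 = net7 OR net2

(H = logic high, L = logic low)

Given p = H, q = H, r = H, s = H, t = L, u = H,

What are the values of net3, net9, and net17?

net3 = H  net9 = L  net17 = L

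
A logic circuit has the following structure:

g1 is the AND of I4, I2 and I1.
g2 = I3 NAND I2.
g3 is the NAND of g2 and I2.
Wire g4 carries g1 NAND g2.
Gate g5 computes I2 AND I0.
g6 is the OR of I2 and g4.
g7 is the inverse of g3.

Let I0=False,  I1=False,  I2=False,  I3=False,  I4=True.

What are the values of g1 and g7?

g1 = I4 AND I2 AND I1 = True AND False AND False = False
g2 = I3 NAND I2 = False NAND False = True
g3 = g2 NAND I2 = True NAND False = True
g7 = NOT g3 = NOT True = False

g1 = False, g7 = False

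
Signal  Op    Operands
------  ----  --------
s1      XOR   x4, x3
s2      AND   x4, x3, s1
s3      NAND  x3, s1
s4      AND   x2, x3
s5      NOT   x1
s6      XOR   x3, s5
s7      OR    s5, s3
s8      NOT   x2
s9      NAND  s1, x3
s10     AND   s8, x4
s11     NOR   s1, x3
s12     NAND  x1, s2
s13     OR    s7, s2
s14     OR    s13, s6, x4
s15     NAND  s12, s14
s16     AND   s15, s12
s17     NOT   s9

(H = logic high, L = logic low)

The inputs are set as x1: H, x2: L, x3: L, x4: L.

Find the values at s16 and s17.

s16 = L  s17 = L

s1 = x4 XOR x3 = L XOR L = L
s2 = x4 AND x3 AND s1 = L AND L AND L = L
s3 = x3 NAND s1 = L NAND L = H
s5 = NOT x1 = NOT H = L
s6 = x3 XOR s5 = L XOR L = L
s7 = s5 OR s3 = L OR H = H
s9 = s1 NAND x3 = L NAND L = H
s12 = x1 NAND s2 = H NAND L = H
s13 = s7 OR s2 = H OR L = H
s14 = s13 OR s6 OR x4 = H OR L OR L = H
s15 = s12 NAND s14 = H NAND H = L
s16 = s15 AND s12 = L AND H = L
s17 = NOT s9 = NOT H = L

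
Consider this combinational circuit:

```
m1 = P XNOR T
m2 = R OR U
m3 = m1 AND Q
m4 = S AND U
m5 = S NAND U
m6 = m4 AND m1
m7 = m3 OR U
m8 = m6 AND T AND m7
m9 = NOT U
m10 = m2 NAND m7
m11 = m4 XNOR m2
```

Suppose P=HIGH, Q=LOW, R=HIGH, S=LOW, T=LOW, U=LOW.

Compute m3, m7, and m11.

m3 = LOW, m7 = LOW, m11 = LOW

m1 = P XNOR T = HIGH XNOR LOW = LOW
m2 = R OR U = HIGH OR LOW = HIGH
m3 = m1 AND Q = LOW AND LOW = LOW
m4 = S AND U = LOW AND LOW = LOW
m7 = m3 OR U = LOW OR LOW = LOW
m11 = m4 XNOR m2 = LOW XNOR HIGH = LOW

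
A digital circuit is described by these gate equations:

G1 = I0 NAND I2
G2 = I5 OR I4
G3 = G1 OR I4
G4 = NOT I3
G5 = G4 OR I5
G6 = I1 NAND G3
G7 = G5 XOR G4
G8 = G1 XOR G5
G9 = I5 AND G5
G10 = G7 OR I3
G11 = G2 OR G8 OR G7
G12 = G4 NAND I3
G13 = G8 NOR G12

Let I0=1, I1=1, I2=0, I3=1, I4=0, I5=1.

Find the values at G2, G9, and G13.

G1 = I0 NAND I2 = 1 NAND 0 = 1
G2 = I5 OR I4 = 1 OR 0 = 1
G4 = NOT I3 = NOT 1 = 0
G5 = G4 OR I5 = 0 OR 1 = 1
G8 = G1 XOR G5 = 1 XOR 1 = 0
G9 = I5 AND G5 = 1 AND 1 = 1
G12 = G4 NAND I3 = 0 NAND 1 = 1
G13 = G8 NOR G12 = 0 NOR 1 = 0

G2 = 1; G9 = 1; G13 = 0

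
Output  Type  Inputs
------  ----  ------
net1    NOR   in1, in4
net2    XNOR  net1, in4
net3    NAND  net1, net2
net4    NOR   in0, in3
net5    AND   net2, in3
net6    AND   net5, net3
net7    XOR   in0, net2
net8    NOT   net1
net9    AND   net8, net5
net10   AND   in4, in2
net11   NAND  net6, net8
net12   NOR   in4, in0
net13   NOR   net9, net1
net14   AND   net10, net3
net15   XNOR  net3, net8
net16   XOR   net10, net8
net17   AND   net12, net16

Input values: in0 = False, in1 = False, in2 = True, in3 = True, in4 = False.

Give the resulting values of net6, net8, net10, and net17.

net6 = False  net8 = False  net10 = False  net17 = False

net1 = in1 NOR in4 = False NOR False = True
net2 = net1 XNOR in4 = True XNOR False = False
net3 = net1 NAND net2 = True NAND False = True
net5 = net2 AND in3 = False AND True = False
net6 = net5 AND net3 = False AND True = False
net8 = NOT net1 = NOT True = False
net10 = in4 AND in2 = False AND True = False
net12 = in4 NOR in0 = False NOR False = True
net16 = net10 XOR net8 = False XOR False = False
net17 = net12 AND net16 = True AND False = False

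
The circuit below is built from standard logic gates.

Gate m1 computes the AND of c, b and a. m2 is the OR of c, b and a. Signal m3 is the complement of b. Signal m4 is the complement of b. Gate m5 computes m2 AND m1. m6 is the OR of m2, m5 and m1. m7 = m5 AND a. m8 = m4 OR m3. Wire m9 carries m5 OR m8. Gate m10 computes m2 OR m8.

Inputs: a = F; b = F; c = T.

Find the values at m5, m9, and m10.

m5 = F, m9 = T, m10 = T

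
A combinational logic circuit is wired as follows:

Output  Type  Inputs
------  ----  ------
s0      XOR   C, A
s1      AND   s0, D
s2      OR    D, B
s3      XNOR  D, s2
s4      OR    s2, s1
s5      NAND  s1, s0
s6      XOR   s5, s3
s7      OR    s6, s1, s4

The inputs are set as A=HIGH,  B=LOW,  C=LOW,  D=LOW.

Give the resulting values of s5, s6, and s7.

s5 = HIGH, s6 = LOW, s7 = LOW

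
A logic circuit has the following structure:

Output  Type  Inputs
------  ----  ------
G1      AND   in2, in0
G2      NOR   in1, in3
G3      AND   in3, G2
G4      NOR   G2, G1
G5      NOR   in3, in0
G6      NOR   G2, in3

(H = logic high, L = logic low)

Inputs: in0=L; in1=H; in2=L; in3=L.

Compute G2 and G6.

G2 = in1 NOR in3 = H NOR L = L
G6 = G2 NOR in3 = L NOR L = H

G2 = L, G6 = H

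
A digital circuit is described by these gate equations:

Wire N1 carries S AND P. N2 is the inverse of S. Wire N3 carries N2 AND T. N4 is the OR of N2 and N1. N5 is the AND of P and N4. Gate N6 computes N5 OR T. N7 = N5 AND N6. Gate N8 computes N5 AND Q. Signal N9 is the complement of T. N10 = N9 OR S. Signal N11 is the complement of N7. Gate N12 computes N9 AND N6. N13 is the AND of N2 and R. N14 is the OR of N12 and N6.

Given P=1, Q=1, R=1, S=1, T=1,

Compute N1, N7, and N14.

N1 = S AND P = 1 AND 1 = 1
N2 = NOT S = NOT 1 = 0
N4 = N2 OR N1 = 0 OR 1 = 1
N5 = P AND N4 = 1 AND 1 = 1
N6 = N5 OR T = 1 OR 1 = 1
N7 = N5 AND N6 = 1 AND 1 = 1
N9 = NOT T = NOT 1 = 0
N12 = N9 AND N6 = 0 AND 1 = 0
N14 = N12 OR N6 = 0 OR 1 = 1

N1 = 1, N7 = 1, N14 = 1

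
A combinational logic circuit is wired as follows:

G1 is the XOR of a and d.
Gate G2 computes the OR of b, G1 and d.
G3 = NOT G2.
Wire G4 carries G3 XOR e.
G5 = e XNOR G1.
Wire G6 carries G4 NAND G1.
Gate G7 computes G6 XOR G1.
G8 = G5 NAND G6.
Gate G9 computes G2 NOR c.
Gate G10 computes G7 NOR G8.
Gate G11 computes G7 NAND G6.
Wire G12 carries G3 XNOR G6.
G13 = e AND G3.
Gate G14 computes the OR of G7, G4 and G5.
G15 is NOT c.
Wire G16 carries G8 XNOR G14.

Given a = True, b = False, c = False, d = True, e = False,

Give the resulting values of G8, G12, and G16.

G8 = False, G12 = False, G16 = False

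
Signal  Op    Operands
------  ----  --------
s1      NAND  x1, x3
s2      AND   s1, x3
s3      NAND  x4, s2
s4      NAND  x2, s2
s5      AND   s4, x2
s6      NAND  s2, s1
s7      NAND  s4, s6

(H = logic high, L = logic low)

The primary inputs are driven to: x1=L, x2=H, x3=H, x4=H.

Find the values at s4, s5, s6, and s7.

s1 = x1 NAND x3 = L NAND H = H
s2 = s1 AND x3 = H AND H = H
s4 = x2 NAND s2 = H NAND H = L
s5 = s4 AND x2 = L AND H = L
s6 = s2 NAND s1 = H NAND H = L
s7 = s4 NAND s6 = L NAND L = H

s4 = L  s5 = L  s6 = L  s7 = H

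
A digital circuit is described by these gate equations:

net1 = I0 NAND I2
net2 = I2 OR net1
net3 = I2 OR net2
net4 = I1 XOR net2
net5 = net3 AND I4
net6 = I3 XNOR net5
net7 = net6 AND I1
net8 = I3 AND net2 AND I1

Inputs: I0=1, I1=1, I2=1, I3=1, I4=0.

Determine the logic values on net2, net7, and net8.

net2 = 1, net7 = 0, net8 = 1

net1 = I0 NAND I2 = 1 NAND 1 = 0
net2 = I2 OR net1 = 1 OR 0 = 1
net3 = I2 OR net2 = 1 OR 1 = 1
net5 = net3 AND I4 = 1 AND 0 = 0
net6 = I3 XNOR net5 = 1 XNOR 0 = 0
net7 = net6 AND I1 = 0 AND 1 = 0
net8 = I3 AND net2 AND I1 = 1 AND 1 AND 1 = 1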